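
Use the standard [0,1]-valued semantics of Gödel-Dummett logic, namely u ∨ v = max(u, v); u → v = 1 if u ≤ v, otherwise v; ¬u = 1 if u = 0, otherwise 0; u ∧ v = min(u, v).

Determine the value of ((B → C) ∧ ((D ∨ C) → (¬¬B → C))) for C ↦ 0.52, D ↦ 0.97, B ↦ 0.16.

(B → C): 0.16 ≤ 0.52, so result = 1
(D ∨ C) = max(0.97, 0.52) = 0.97
¬B: Gödel ¬ of 0.16 = 0 (operand ≠ 0)
¬¬B: Gödel ¬ of 0 = 1 (operand is 0)
(¬¬B → C): 1 > 0.52, so result = 0.52
((D ∨ C) → (¬¬B → C)): 0.97 > 0.52, so result = 0.52
((B → C) ∧ ((D ∨ C) → (¬¬B → C))) = min(1, 0.52) = 0.52

0.52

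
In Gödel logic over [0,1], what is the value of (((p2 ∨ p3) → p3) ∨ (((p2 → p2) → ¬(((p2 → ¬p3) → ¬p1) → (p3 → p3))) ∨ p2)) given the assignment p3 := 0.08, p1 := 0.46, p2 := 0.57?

0.57

(p2 ∨ p3) = max(0.57, 0.08) = 0.57
((p2 ∨ p3) → p3): 0.57 > 0.08, so result = 0.08
(p2 → p2): 0.57 ≤ 0.57, so result = 1
¬p3: Gödel ¬ of 0.08 = 0 (operand ≠ 0)
(p2 → ¬p3): 0.57 > 0, so result = 0
¬p1: Gödel ¬ of 0.46 = 0 (operand ≠ 0)
((p2 → ¬p3) → ¬p1): 0 ≤ 0, so result = 1
(p3 → p3): 0.08 ≤ 0.08, so result = 1
(((p2 → ¬p3) → ¬p1) → (p3 → p3)): 1 ≤ 1, so result = 1
¬(((p2 → ¬p3) → ¬p1) → (p3 → p3)): Gödel ¬ of 1 = 0 (operand ≠ 0)
((p2 → p2) → ¬(((p2 → ¬p3) → ¬p1) → (p3 → p3))): 1 > 0, so result = 0
(((p2 → p2) → ¬(((p2 → ¬p3) → ¬p1) → (p3 → p3))) ∨ p2) = max(0, 0.57) = 0.57
(((p2 ∨ p3) → p3) ∨ (((p2 → p2) → ¬(((p2 → ¬p3) → ¬p1) → (p3 → p3))) ∨ p2)) = max(0.08, 0.57) = 0.57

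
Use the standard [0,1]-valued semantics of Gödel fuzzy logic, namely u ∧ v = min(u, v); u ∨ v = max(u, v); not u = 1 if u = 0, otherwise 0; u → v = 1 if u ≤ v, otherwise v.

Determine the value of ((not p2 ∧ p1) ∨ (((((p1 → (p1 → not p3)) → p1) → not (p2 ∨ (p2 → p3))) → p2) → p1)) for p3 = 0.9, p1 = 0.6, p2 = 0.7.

not p2: Gödel ¬ of 0.7 = 0 (operand ≠ 0)
(not p2 ∧ p1) = min(0, 0.6) = 0
not p3: Gödel ¬ of 0.9 = 0 (operand ≠ 0)
(p1 → not p3): 0.6 > 0, so result = 0
(p1 → (p1 → not p3)): 0.6 > 0, so result = 0
((p1 → (p1 → not p3)) → p1): 0 ≤ 0.6, so result = 1
(p2 → p3): 0.7 ≤ 0.9, so result = 1
(p2 ∨ (p2 → p3)) = max(0.7, 1) = 1
not (p2 ∨ (p2 → p3)): Gödel ¬ of 1 = 0 (operand ≠ 0)
(((p1 → (p1 → not p3)) → p1) → not (p2 ∨ (p2 → p3))): 1 > 0, so result = 0
((((p1 → (p1 → not p3)) → p1) → not (p2 ∨ (p2 → p3))) → p2): 0 ≤ 0.7, so result = 1
(((((p1 → (p1 → not p3)) → p1) → not (p2 ∨ (p2 → p3))) → p2) → p1): 1 > 0.6, so result = 0.6
((not p2 ∧ p1) ∨ (((((p1 → (p1 → not p3)) → p1) → not (p2 ∨ (p2 → p3))) → p2) → p1)) = max(0, 0.6) = 0.6

0.60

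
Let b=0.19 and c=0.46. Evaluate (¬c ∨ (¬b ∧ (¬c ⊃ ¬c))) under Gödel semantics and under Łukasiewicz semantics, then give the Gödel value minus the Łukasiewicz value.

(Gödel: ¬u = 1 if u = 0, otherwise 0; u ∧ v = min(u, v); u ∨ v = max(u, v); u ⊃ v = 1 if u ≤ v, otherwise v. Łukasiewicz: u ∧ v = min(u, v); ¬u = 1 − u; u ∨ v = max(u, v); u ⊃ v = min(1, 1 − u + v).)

Gödel evaluation:
  ¬c: Gödel ¬ of 0.46 = 0 (operand ≠ 0)
  ¬b: Gödel ¬ of 0.19 = 0 (operand ≠ 0)
  ¬c: Gödel ¬ of 0.46 = 0 (operand ≠ 0)
  ¬c: Gödel ¬ of 0.46 = 0 (operand ≠ 0)
  (¬c ⊃ ¬c): 0 ≤ 0, so result = 1
  (¬b ∧ (¬c ⊃ ¬c)) = min(0, 1) = 0
  (¬c ∨ (¬b ∧ (¬c ⊃ ¬c))) = max(0, 0) = 0
  Gödel value = 0
Łukasiewicz evaluation:
  ¬c: Łukasiewicz ¬ gives 1 − 0.46 = 0.54
  ¬b: Łukasiewicz ¬ gives 1 − 0.19 = 0.81
  ¬c: Łukasiewicz ¬ gives 1 − 0.46 = 0.54
  ¬c: Łukasiewicz ¬ gives 1 − 0.46 = 0.54
  (¬c ⊃ ¬c): min(1, 1 − 0.54 + 0.54) = 1
  (¬b ∧ (¬c ⊃ ¬c)) = min(0.81, 1) = 0.81
  (¬c ∨ (¬b ∧ (¬c ⊃ ¬c))) = max(0.54, 0.81) = 0.81
  Łukasiewicz value = 0.81
Difference: 0 − 0.81 = -0.81

-0.81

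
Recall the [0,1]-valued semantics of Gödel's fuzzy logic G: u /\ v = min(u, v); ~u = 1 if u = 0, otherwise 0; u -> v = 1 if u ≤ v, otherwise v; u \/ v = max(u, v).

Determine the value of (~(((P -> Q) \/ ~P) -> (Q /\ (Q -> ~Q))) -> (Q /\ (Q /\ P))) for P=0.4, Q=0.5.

(P -> Q): 0.4 ≤ 0.5, so result = 1
~P: Gödel ¬ of 0.4 = 0 (operand ≠ 0)
((P -> Q) \/ ~P) = max(1, 0) = 1
~Q: Gödel ¬ of 0.5 = 0 (operand ≠ 0)
(Q -> ~Q): 0.5 > 0, so result = 0
(Q /\ (Q -> ~Q)) = min(0.5, 0) = 0
(((P -> Q) \/ ~P) -> (Q /\ (Q -> ~Q))): 1 > 0, so result = 0
~(((P -> Q) \/ ~P) -> (Q /\ (Q -> ~Q))): Gödel ¬ of 0 = 1 (operand is 0)
(Q /\ P) = min(0.5, 0.4) = 0.4
(Q /\ (Q /\ P)) = min(0.5, 0.4) = 0.4
(~(((P -> Q) \/ ~P) -> (Q /\ (Q -> ~Q))) -> (Q /\ (Q /\ P))): 1 > 0.4, so result = 0.4

0.40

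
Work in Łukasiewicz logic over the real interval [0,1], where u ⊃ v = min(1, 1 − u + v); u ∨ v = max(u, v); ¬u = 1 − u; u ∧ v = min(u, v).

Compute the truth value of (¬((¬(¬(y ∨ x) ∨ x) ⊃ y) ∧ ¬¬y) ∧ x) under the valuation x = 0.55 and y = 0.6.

(y ∨ x) = max(0.6, 0.55) = 0.6
¬(y ∨ x): Łukasiewicz ¬ gives 1 − 0.6 = 0.4
(¬(y ∨ x) ∨ x) = max(0.4, 0.55) = 0.55
¬(¬(y ∨ x) ∨ x): Łukasiewicz ¬ gives 1 − 0.55 = 0.45
(¬(¬(y ∨ x) ∨ x) ⊃ y): min(1, 1 − 0.45 + 0.6) = 1
¬y: Łukasiewicz ¬ gives 1 − 0.6 = 0.4
¬¬y: Łukasiewicz ¬ gives 1 − 0.4 = 0.6
((¬(¬(y ∨ x) ∨ x) ⊃ y) ∧ ¬¬y) = min(1, 0.6) = 0.6
¬((¬(¬(y ∨ x) ∨ x) ⊃ y) ∧ ¬¬y): Łukasiewicz ¬ gives 1 − 0.6 = 0.4
(¬((¬(¬(y ∨ x) ∨ x) ⊃ y) ∧ ¬¬y) ∧ x) = min(0.4, 0.55) = 0.4

0.40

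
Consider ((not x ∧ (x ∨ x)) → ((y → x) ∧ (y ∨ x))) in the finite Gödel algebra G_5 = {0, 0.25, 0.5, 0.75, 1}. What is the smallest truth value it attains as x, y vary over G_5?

Every assignment gives 1. For instance at x = 0, y = 0:
  not x: Gödel ¬ of 0 = 1 (operand is 0)
  (x ∨ x) = max(0, 0) = 0
  (not x ∧ (x ∨ x)) = min(1, 0) = 0
  (y → x): 0 ≤ 0, so result = 1
  (y ∨ x) = max(0, 0) = 0
  ((y → x) ∧ (y ∨ x)) = min(1, 0) = 0
  ((not x ∧ (x ∨ x)) → ((y → x) ∧ (y ∨ x))): 0 ≤ 0, so result = 1
All 25 assignments give value 1 — the formula is a G_5-tautology.

1.00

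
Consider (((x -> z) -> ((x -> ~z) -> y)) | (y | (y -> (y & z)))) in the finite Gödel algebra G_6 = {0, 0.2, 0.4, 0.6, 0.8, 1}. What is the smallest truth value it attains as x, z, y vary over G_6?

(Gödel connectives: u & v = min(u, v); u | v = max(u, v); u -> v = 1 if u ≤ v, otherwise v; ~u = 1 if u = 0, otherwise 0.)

0.20

The minimum is attained at x = 0, z = 0, y = 0.2:
  (x -> z): 0 ≤ 0, so result = 1
  ~z: Gödel ¬ of 0 = 1 (operand is 0)
  (x -> ~z): 0 ≤ 1, so result = 1
  ((x -> ~z) -> y): 1 > 0.2, so result = 0.2
  ((x -> z) -> ((x -> ~z) -> y)): 1 > 0.2, so result = 0.2
  (y & z) = min(0.2, 0) = 0
  (y -> (y & z)): 0.2 > 0, so result = 0
  (y | (y -> (y & z))) = max(0.2, 0) = 0.2
  (((x -> z) -> ((x -> ~z) -> y)) | (y | (y -> (y & z)))) = max(0.2, 0.2) = 0.2
Checking all 216 assignments confirms none give a value below 0.20.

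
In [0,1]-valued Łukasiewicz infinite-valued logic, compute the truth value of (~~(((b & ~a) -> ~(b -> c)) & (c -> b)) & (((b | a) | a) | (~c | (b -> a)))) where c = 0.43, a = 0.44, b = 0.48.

~a: Łukasiewicz ¬ gives 1 − 0.44 = 0.56
(b & ~a) = min(0.48, 0.56) = 0.48
(b -> c): min(1, 1 − 0.48 + 0.43) = 0.95
~(b -> c): Łukasiewicz ¬ gives 1 − 0.95 = 0.05
((b & ~a) -> ~(b -> c)): min(1, 1 − 0.48 + 0.05) = 0.57
(c -> b): min(1, 1 − 0.43 + 0.48) = 1
(((b & ~a) -> ~(b -> c)) & (c -> b)) = min(0.57, 1) = 0.57
~(((b & ~a) -> ~(b -> c)) & (c -> b)): Łukasiewicz ¬ gives 1 − 0.57 = 0.43
~~(((b & ~a) -> ~(b -> c)) & (c -> b)): Łukasiewicz ¬ gives 1 − 0.43 = 0.57
(b | a) = max(0.48, 0.44) = 0.48
((b | a) | a) = max(0.48, 0.44) = 0.48
~c: Łukasiewicz ¬ gives 1 − 0.43 = 0.57
(b -> a): min(1, 1 − 0.48 + 0.44) = 0.96
(~c | (b -> a)) = max(0.57, 0.96) = 0.96
(((b | a) | a) | (~c | (b -> a))) = max(0.48, 0.96) = 0.96
(~~(((b & ~a) -> ~(b -> c)) & (c -> b)) & (((b | a) | a) | (~c | (b -> a)))) = min(0.57, 0.96) = 0.57

0.57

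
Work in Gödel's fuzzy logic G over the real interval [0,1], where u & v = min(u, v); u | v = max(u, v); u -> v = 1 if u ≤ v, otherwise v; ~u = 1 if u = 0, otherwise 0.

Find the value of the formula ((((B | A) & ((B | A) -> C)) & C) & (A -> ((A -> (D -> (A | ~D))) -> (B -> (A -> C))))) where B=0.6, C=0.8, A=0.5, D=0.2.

(B | A) = max(0.6, 0.5) = 0.6
(B | A) = max(0.6, 0.5) = 0.6
((B | A) -> C): 0.6 ≤ 0.8, so result = 1
((B | A) & ((B | A) -> C)) = min(0.6, 1) = 0.6
(((B | A) & ((B | A) -> C)) & C) = min(0.6, 0.8) = 0.6
~D: Gödel ¬ of 0.2 = 0 (operand ≠ 0)
(A | ~D) = max(0.5, 0) = 0.5
(D -> (A | ~D)): 0.2 ≤ 0.5, so result = 1
(A -> (D -> (A | ~D))): 0.5 ≤ 1, so result = 1
(A -> C): 0.5 ≤ 0.8, so result = 1
(B -> (A -> C)): 0.6 ≤ 1, so result = 1
((A -> (D -> (A | ~D))) -> (B -> (A -> C))): 1 ≤ 1, so result = 1
(A -> ((A -> (D -> (A | ~D))) -> (B -> (A -> C)))): 0.5 ≤ 1, so result = 1
((((B | A) & ((B | A) -> C)) & C) & (A -> ((A -> (D -> (A | ~D))) -> (B -> (A -> C))))) = min(0.6, 1) = 0.6

0.60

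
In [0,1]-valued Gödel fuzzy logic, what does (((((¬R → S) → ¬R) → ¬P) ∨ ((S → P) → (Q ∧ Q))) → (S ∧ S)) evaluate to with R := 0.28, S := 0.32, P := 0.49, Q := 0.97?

0.32

¬R: Gödel ¬ of 0.28 = 0 (operand ≠ 0)
(¬R → S): 0 ≤ 0.32, so result = 1
¬R: Gödel ¬ of 0.28 = 0 (operand ≠ 0)
((¬R → S) → ¬R): 1 > 0, so result = 0
¬P: Gödel ¬ of 0.49 = 0 (operand ≠ 0)
(((¬R → S) → ¬R) → ¬P): 0 ≤ 0, so result = 1
(S → P): 0.32 ≤ 0.49, so result = 1
(Q ∧ Q) = min(0.97, 0.97) = 0.97
((S → P) → (Q ∧ Q)): 1 > 0.97, so result = 0.97
((((¬R → S) → ¬R) → ¬P) ∨ ((S → P) → (Q ∧ Q))) = max(1, 0.97) = 1
(S ∧ S) = min(0.32, 0.32) = 0.32
(((((¬R → S) → ¬R) → ¬P) ∨ ((S → P) → (Q ∧ Q))) → (S ∧ S)): 1 > 0.32, so result = 0.32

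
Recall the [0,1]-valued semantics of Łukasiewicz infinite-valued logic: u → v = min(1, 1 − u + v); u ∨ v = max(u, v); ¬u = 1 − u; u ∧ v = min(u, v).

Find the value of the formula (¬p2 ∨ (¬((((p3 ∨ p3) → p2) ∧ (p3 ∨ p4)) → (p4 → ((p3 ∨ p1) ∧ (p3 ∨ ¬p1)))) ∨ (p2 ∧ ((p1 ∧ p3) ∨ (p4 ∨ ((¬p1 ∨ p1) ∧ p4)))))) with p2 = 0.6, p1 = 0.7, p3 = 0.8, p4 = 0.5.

0.60

¬p2: Łukasiewicz ¬ gives 1 − 0.6 = 0.4
(p3 ∨ p3) = max(0.8, 0.8) = 0.8
((p3 ∨ p3) → p2): min(1, 1 − 0.8 + 0.6) = 0.8
(p3 ∨ p4) = max(0.8, 0.5) = 0.8
(((p3 ∨ p3) → p2) ∧ (p3 ∨ p4)) = min(0.8, 0.8) = 0.8
(p3 ∨ p1) = max(0.8, 0.7) = 0.8
¬p1: Łukasiewicz ¬ gives 1 − 0.7 = 0.3
(p3 ∨ ¬p1) = max(0.8, 0.3) = 0.8
((p3 ∨ p1) ∧ (p3 ∨ ¬p1)) = min(0.8, 0.8) = 0.8
(p4 → ((p3 ∨ p1) ∧ (p3 ∨ ¬p1))): min(1, 1 − 0.5 + 0.8) = 1
((((p3 ∨ p3) → p2) ∧ (p3 ∨ p4)) → (p4 → ((p3 ∨ p1) ∧ (p3 ∨ ¬p1)))): min(1, 1 − 0.8 + 1) = 1
¬((((p3 ∨ p3) → p2) ∧ (p3 ∨ p4)) → (p4 → ((p3 ∨ p1) ∧ (p3 ∨ ¬p1)))): Łukasiewicz ¬ gives 1 − 1 = 0
(p1 ∧ p3) = min(0.7, 0.8) = 0.7
¬p1: Łukasiewicz ¬ gives 1 − 0.7 = 0.3
(¬p1 ∨ p1) = max(0.3, 0.7) = 0.7
((¬p1 ∨ p1) ∧ p4) = min(0.7, 0.5) = 0.5
(p4 ∨ ((¬p1 ∨ p1) ∧ p4)) = max(0.5, 0.5) = 0.5
((p1 ∧ p3) ∨ (p4 ∨ ((¬p1 ∨ p1) ∧ p4))) = max(0.7, 0.5) = 0.7
(p2 ∧ ((p1 ∧ p3) ∨ (p4 ∨ ((¬p1 ∨ p1) ∧ p4)))) = min(0.6, 0.7) = 0.6
(¬((((p3 ∨ p3) → p2) ∧ (p3 ∨ p4)) → (p4 → ((p3 ∨ p1) ∧ (p3 ∨ ¬p1)))) ∨ (p2 ∧ ((p1 ∧ p3) ∨ (p4 ∨ ((¬p1 ∨ p1) ∧ p4))))) = max(0, 0.6) = 0.6
(¬p2 ∨ (¬((((p3 ∨ p3) → p2) ∧ (p3 ∨ p4)) → (p4 → ((p3 ∨ p1) ∧ (p3 ∨ ¬p1)))) ∨ (p2 ∧ ((p1 ∧ p3) ∨ (p4 ∨ ((¬p1 ∨ p1) ∧ p4)))))) = max(0.4, 0.6) = 0.6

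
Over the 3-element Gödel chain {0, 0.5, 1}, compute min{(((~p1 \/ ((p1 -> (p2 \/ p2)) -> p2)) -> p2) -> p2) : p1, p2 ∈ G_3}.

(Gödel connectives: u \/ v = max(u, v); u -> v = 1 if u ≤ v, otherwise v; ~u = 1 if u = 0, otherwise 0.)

0.50

The minimum is attained at p1 = 0.5, p2 = 0.5:
  ~p1: Gödel ¬ of 0.5 = 0 (operand ≠ 0)
  (p2 \/ p2) = max(0.5, 0.5) = 0.5
  (p1 -> (p2 \/ p2)): 0.5 ≤ 0.5, so result = 1
  ((p1 -> (p2 \/ p2)) -> p2): 1 > 0.5, so result = 0.5
  (~p1 \/ ((p1 -> (p2 \/ p2)) -> p2)) = max(0, 0.5) = 0.5
  ((~p1 \/ ((p1 -> (p2 \/ p2)) -> p2)) -> p2): 0.5 ≤ 0.5, so result = 1
  (((~p1 \/ ((p1 -> (p2 \/ p2)) -> p2)) -> p2) -> p2): 1 > 0.5, so result = 0.5
Checking all 9 assignments confirms none give a value below 0.50.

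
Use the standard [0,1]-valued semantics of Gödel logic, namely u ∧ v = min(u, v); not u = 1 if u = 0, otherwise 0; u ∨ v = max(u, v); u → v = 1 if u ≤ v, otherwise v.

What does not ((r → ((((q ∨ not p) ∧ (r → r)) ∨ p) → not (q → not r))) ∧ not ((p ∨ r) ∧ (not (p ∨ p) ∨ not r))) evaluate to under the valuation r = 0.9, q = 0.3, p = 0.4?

0.00

not p: Gödel ¬ of 0.4 = 0 (operand ≠ 0)
(q ∨ not p) = max(0.3, 0) = 0.3
(r → r): 0.9 ≤ 0.9, so result = 1
((q ∨ not p) ∧ (r → r)) = min(0.3, 1) = 0.3
(((q ∨ not p) ∧ (r → r)) ∨ p) = max(0.3, 0.4) = 0.4
not r: Gödel ¬ of 0.9 = 0 (operand ≠ 0)
(q → not r): 0.3 > 0, so result = 0
not (q → not r): Gödel ¬ of 0 = 1 (operand is 0)
((((q ∨ not p) ∧ (r → r)) ∨ p) → not (q → not r)): 0.4 ≤ 1, so result = 1
(r → ((((q ∨ not p) ∧ (r → r)) ∨ p) → not (q → not r))): 0.9 ≤ 1, so result = 1
(p ∨ r) = max(0.4, 0.9) = 0.9
(p ∨ p) = max(0.4, 0.4) = 0.4
not (p ∨ p): Gödel ¬ of 0.4 = 0 (operand ≠ 0)
not r: Gödel ¬ of 0.9 = 0 (operand ≠ 0)
(not (p ∨ p) ∨ not r) = max(0, 0) = 0
((p ∨ r) ∧ (not (p ∨ p) ∨ not r)) = min(0.9, 0) = 0
not ((p ∨ r) ∧ (not (p ∨ p) ∨ not r)): Gödel ¬ of 0 = 1 (operand is 0)
((r → ((((q ∨ not p) ∧ (r → r)) ∨ p) → not (q → not r))) ∧ not ((p ∨ r) ∧ (not (p ∨ p) ∨ not r))) = min(1, 1) = 1
not ((r → ((((q ∨ not p) ∧ (r → r)) ∨ p) → not (q → not r))) ∧ not ((p ∨ r) ∧ (not (p ∨ p) ∨ not r))): Gödel ¬ of 1 = 0 (operand ≠ 0)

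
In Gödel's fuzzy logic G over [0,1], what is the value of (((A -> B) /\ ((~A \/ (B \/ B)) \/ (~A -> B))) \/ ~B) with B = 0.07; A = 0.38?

(A -> B): 0.38 > 0.07, so result = 0.07
~A: Gödel ¬ of 0.38 = 0 (operand ≠ 0)
(B \/ B) = max(0.07, 0.07) = 0.07
(~A \/ (B \/ B)) = max(0, 0.07) = 0.07
~A: Gödel ¬ of 0.38 = 0 (operand ≠ 0)
(~A -> B): 0 ≤ 0.07, so result = 1
((~A \/ (B \/ B)) \/ (~A -> B)) = max(0.07, 1) = 1
((A -> B) /\ ((~A \/ (B \/ B)) \/ (~A -> B))) = min(0.07, 1) = 0.07
~B: Gödel ¬ of 0.07 = 0 (operand ≠ 0)
(((A -> B) /\ ((~A \/ (B \/ B)) \/ (~A -> B))) \/ ~B) = max(0.07, 0) = 0.07

0.07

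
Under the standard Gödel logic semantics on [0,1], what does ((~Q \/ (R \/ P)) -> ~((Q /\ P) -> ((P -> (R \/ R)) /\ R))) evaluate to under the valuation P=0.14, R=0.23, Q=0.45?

0.00

~Q: Gödel ¬ of 0.45 = 0 (operand ≠ 0)
(R \/ P) = max(0.23, 0.14) = 0.23
(~Q \/ (R \/ P)) = max(0, 0.23) = 0.23
(Q /\ P) = min(0.45, 0.14) = 0.14
(R \/ R) = max(0.23, 0.23) = 0.23
(P -> (R \/ R)): 0.14 ≤ 0.23, so result = 1
((P -> (R \/ R)) /\ R) = min(1, 0.23) = 0.23
((Q /\ P) -> ((P -> (R \/ R)) /\ R)): 0.14 ≤ 0.23, so result = 1
~((Q /\ P) -> ((P -> (R \/ R)) /\ R)): Gödel ¬ of 1 = 0 (operand ≠ 0)
((~Q \/ (R \/ P)) -> ~((Q /\ P) -> ((P -> (R \/ R)) /\ R))): 0.23 > 0, so result = 0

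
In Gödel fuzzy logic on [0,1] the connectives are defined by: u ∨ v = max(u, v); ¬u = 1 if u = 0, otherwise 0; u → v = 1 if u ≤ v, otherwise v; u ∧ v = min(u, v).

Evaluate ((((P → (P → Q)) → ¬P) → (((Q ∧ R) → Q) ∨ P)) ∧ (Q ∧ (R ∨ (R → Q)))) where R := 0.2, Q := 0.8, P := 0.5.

0.80

(P → Q): 0.5 ≤ 0.8, so result = 1
(P → (P → Q)): 0.5 ≤ 1, so result = 1
¬P: Gödel ¬ of 0.5 = 0 (operand ≠ 0)
((P → (P → Q)) → ¬P): 1 > 0, so result = 0
(Q ∧ R) = min(0.8, 0.2) = 0.2
((Q ∧ R) → Q): 0.2 ≤ 0.8, so result = 1
(((Q ∧ R) → Q) ∨ P) = max(1, 0.5) = 1
(((P → (P → Q)) → ¬P) → (((Q ∧ R) → Q) ∨ P)): 0 ≤ 1, so result = 1
(R → Q): 0.2 ≤ 0.8, so result = 1
(R ∨ (R → Q)) = max(0.2, 1) = 1
(Q ∧ (R ∨ (R → Q))) = min(0.8, 1) = 0.8
((((P → (P → Q)) → ¬P) → (((Q ∧ R) → Q) ∨ P)) ∧ (Q ∧ (R ∨ (R → Q)))) = min(1, 0.8) = 0.8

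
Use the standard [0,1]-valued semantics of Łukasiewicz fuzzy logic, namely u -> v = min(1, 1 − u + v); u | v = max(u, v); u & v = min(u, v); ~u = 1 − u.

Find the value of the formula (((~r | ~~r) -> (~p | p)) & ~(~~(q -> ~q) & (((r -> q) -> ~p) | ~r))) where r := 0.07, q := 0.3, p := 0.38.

0.07

~r: Łukasiewicz ¬ gives 1 − 0.07 = 0.93
~r: Łukasiewicz ¬ gives 1 − 0.07 = 0.93
~~r: Łukasiewicz ¬ gives 1 − 0.93 = 0.07
(~r | ~~r) = max(0.93, 0.07) = 0.93
~p: Łukasiewicz ¬ gives 1 − 0.38 = 0.62
(~p | p) = max(0.62, 0.38) = 0.62
((~r | ~~r) -> (~p | p)): min(1, 1 − 0.93 + 0.62) = 0.69
~q: Łukasiewicz ¬ gives 1 − 0.3 = 0.7
(q -> ~q): min(1, 1 − 0.3 + 0.7) = 1
~(q -> ~q): Łukasiewicz ¬ gives 1 − 1 = 0
~~(q -> ~q): Łukasiewicz ¬ gives 1 − 0 = 1
(r -> q): min(1, 1 − 0.07 + 0.3) = 1
~p: Łukasiewicz ¬ gives 1 − 0.38 = 0.62
((r -> q) -> ~p): min(1, 1 − 1 + 0.62) = 0.62
~r: Łukasiewicz ¬ gives 1 − 0.07 = 0.93
(((r -> q) -> ~p) | ~r) = max(0.62, 0.93) = 0.93
(~~(q -> ~q) & (((r -> q) -> ~p) | ~r)) = min(1, 0.93) = 0.93
~(~~(q -> ~q) & (((r -> q) -> ~p) | ~r)): Łukasiewicz ¬ gives 1 − 0.93 = 0.07
(((~r | ~~r) -> (~p | p)) & ~(~~(q -> ~q) & (((r -> q) -> ~p) | ~r))) = min(0.69, 0.07) = 0.07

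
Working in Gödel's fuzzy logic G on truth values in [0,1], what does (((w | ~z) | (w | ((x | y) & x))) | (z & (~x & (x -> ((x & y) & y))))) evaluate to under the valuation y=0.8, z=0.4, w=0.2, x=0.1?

~z: Gödel ¬ of 0.4 = 0 (operand ≠ 0)
(w | ~z) = max(0.2, 0) = 0.2
(x | y) = max(0.1, 0.8) = 0.8
((x | y) & x) = min(0.8, 0.1) = 0.1
(w | ((x | y) & x)) = max(0.2, 0.1) = 0.2
((w | ~z) | (w | ((x | y) & x))) = max(0.2, 0.2) = 0.2
~x: Gödel ¬ of 0.1 = 0 (operand ≠ 0)
(x & y) = min(0.1, 0.8) = 0.1
((x & y) & y) = min(0.1, 0.8) = 0.1
(x -> ((x & y) & y)): 0.1 ≤ 0.1, so result = 1
(~x & (x -> ((x & y) & y))) = min(0, 1) = 0
(z & (~x & (x -> ((x & y) & y)))) = min(0.4, 0) = 0
(((w | ~z) | (w | ((x | y) & x))) | (z & (~x & (x -> ((x & y) & y))))) = max(0.2, 0) = 0.2

0.20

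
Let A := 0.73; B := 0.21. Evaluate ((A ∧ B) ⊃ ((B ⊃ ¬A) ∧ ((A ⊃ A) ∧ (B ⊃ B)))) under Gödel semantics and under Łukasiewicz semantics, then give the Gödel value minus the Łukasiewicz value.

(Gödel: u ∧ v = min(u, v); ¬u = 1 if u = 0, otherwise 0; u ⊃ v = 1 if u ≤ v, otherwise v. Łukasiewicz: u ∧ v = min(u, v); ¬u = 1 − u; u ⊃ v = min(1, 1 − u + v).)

Gödel evaluation:
  (A ∧ B) = min(0.73, 0.21) = 0.21
  ¬A: Gödel ¬ of 0.73 = 0 (operand ≠ 0)
  (B ⊃ ¬A): 0.21 > 0, so result = 0
  (A ⊃ A): 0.73 ≤ 0.73, so result = 1
  (B ⊃ B): 0.21 ≤ 0.21, so result = 1
  ((A ⊃ A) ∧ (B ⊃ B)) = min(1, 1) = 1
  ((B ⊃ ¬A) ∧ ((A ⊃ A) ∧ (B ⊃ B))) = min(0, 1) = 0
  ((A ∧ B) ⊃ ((B ⊃ ¬A) ∧ ((A ⊃ A) ∧ (B ⊃ B)))): 0.21 > 0, so result = 0
  Gödel value = 0
Łukasiewicz evaluation:
  (A ∧ B) = min(0.73, 0.21) = 0.21
  ¬A: Łukasiewicz ¬ gives 1 − 0.73 = 0.27
  (B ⊃ ¬A): min(1, 1 − 0.21 + 0.27) = 1
  (A ⊃ A): min(1, 1 − 0.73 + 0.73) = 1
  (B ⊃ B): min(1, 1 − 0.21 + 0.21) = 1
  ((A ⊃ A) ∧ (B ⊃ B)) = min(1, 1) = 1
  ((B ⊃ ¬A) ∧ ((A ⊃ A) ∧ (B ⊃ B))) = min(1, 1) = 1
  ((A ∧ B) ⊃ ((B ⊃ ¬A) ∧ ((A ⊃ A) ∧ (B ⊃ B)))): min(1, 1 − 0.21 + 1) = 1
  Łukasiewicz value = 1
Difference: 0 − 1 = -1.00

-1.00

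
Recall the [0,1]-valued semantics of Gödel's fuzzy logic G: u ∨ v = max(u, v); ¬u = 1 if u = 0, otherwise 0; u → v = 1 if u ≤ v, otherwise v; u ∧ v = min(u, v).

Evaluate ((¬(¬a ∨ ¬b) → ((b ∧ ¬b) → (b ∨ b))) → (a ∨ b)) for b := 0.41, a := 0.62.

0.62

¬a: Gödel ¬ of 0.62 = 0 (operand ≠ 0)
¬b: Gödel ¬ of 0.41 = 0 (operand ≠ 0)
(¬a ∨ ¬b) = max(0, 0) = 0
¬(¬a ∨ ¬b): Gödel ¬ of 0 = 1 (operand is 0)
¬b: Gödel ¬ of 0.41 = 0 (operand ≠ 0)
(b ∧ ¬b) = min(0.41, 0) = 0
(b ∨ b) = max(0.41, 0.41) = 0.41
((b ∧ ¬b) → (b ∨ b)): 0 ≤ 0.41, so result = 1
(¬(¬a ∨ ¬b) → ((b ∧ ¬b) → (b ∨ b))): 1 ≤ 1, so result = 1
(a ∨ b) = max(0.62, 0.41) = 0.62
((¬(¬a ∨ ¬b) → ((b ∧ ¬b) → (b ∨ b))) → (a ∨ b)): 1 > 0.62, so result = 0.62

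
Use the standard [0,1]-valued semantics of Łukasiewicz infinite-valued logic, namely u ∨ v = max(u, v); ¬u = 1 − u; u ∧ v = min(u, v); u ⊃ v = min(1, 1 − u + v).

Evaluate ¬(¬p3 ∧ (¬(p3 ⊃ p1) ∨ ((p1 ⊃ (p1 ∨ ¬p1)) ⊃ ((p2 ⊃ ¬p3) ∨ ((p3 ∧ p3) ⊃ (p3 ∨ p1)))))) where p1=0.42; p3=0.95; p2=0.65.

0.95

¬p3: Łukasiewicz ¬ gives 1 − 0.95 = 0.05
(p3 ⊃ p1): min(1, 1 − 0.95 + 0.42) = 0.47
¬(p3 ⊃ p1): Łukasiewicz ¬ gives 1 − 0.47 = 0.53
¬p1: Łukasiewicz ¬ gives 1 − 0.42 = 0.58
(p1 ∨ ¬p1) = max(0.42, 0.58) = 0.58
(p1 ⊃ (p1 ∨ ¬p1)): min(1, 1 − 0.42 + 0.58) = 1
¬p3: Łukasiewicz ¬ gives 1 − 0.95 = 0.05
(p2 ⊃ ¬p3): min(1, 1 − 0.65 + 0.05) = 0.4
(p3 ∧ p3) = min(0.95, 0.95) = 0.95
(p3 ∨ p1) = max(0.95, 0.42) = 0.95
((p3 ∧ p3) ⊃ (p3 ∨ p1)): min(1, 1 − 0.95 + 0.95) = 1
((p2 ⊃ ¬p3) ∨ ((p3 ∧ p3) ⊃ (p3 ∨ p1))) = max(0.4, 1) = 1
((p1 ⊃ (p1 ∨ ¬p1)) ⊃ ((p2 ⊃ ¬p3) ∨ ((p3 ∧ p3) ⊃ (p3 ∨ p1)))): min(1, 1 − 1 + 1) = 1
(¬(p3 ⊃ p1) ∨ ((p1 ⊃ (p1 ∨ ¬p1)) ⊃ ((p2 ⊃ ¬p3) ∨ ((p3 ∧ p3) ⊃ (p3 ∨ p1))))) = max(0.53, 1) = 1
(¬p3 ∧ (¬(p3 ⊃ p1) ∨ ((p1 ⊃ (p1 ∨ ¬p1)) ⊃ ((p2 ⊃ ¬p3) ∨ ((p3 ∧ p3) ⊃ (p3 ∨ p1)))))) = min(0.05, 1) = 0.05
¬(¬p3 ∧ (¬(p3 ⊃ p1) ∨ ((p1 ⊃ (p1 ∨ ¬p1)) ⊃ ((p2 ⊃ ¬p3) ∨ ((p3 ∧ p3) ⊃ (p3 ∨ p1)))))): Łukasiewicz ¬ gives 1 − 0.05 = 0.95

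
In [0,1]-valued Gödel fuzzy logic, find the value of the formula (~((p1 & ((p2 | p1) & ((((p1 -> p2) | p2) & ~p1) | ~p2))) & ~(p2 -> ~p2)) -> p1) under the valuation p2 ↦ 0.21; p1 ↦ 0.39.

0.39

(p2 | p1) = max(0.21, 0.39) = 0.39
(p1 -> p2): 0.39 > 0.21, so result = 0.21
((p1 -> p2) | p2) = max(0.21, 0.21) = 0.21
~p1: Gödel ¬ of 0.39 = 0 (operand ≠ 0)
(((p1 -> p2) | p2) & ~p1) = min(0.21, 0) = 0
~p2: Gödel ¬ of 0.21 = 0 (operand ≠ 0)
((((p1 -> p2) | p2) & ~p1) | ~p2) = max(0, 0) = 0
((p2 | p1) & ((((p1 -> p2) | p2) & ~p1) | ~p2)) = min(0.39, 0) = 0
(p1 & ((p2 | p1) & ((((p1 -> p2) | p2) & ~p1) | ~p2))) = min(0.39, 0) = 0
~p2: Gödel ¬ of 0.21 = 0 (operand ≠ 0)
(p2 -> ~p2): 0.21 > 0, so result = 0
~(p2 -> ~p2): Gödel ¬ of 0 = 1 (operand is 0)
((p1 & ((p2 | p1) & ((((p1 -> p2) | p2) & ~p1) | ~p2))) & ~(p2 -> ~p2)) = min(0, 1) = 0
~((p1 & ((p2 | p1) & ((((p1 -> p2) | p2) & ~p1) | ~p2))) & ~(p2 -> ~p2)): Gödel ¬ of 0 = 1 (operand is 0)
(~((p1 & ((p2 | p1) & ((((p1 -> p2) | p2) & ~p1) | ~p2))) & ~(p2 -> ~p2)) -> p1): 1 > 0.39, so result = 0.39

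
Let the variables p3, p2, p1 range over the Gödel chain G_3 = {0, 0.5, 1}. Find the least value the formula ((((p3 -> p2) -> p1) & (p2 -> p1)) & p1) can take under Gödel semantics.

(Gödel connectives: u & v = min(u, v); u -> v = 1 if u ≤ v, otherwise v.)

0.00

The minimum is attained at p3 = 0, p2 = 0, p1 = 0:
  (p3 -> p2): 0 ≤ 0, so result = 1
  ((p3 -> p2) -> p1): 1 > 0, so result = 0
  (p2 -> p1): 0 ≤ 0, so result = 1
  (((p3 -> p2) -> p1) & (p2 -> p1)) = min(0, 1) = 0
  ((((p3 -> p2) -> p1) & (p2 -> p1)) & p1) = min(0, 0) = 0
Checking all 27 assignments confirms none give a value below 0.00.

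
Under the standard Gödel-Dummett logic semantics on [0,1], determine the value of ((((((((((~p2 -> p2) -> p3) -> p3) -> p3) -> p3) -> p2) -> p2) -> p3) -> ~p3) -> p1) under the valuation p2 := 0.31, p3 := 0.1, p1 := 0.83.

~p2: Gödel ¬ of 0.31 = 0 (operand ≠ 0)
(~p2 -> p2): 0 ≤ 0.31, so result = 1
((~p2 -> p2) -> p3): 1 > 0.1, so result = 0.1
(((~p2 -> p2) -> p3) -> p3): 0.1 ≤ 0.1, so result = 1
((((~p2 -> p2) -> p3) -> p3) -> p3): 1 > 0.1, so result = 0.1
(((((~p2 -> p2) -> p3) -> p3) -> p3) -> p3): 0.1 ≤ 0.1, so result = 1
((((((~p2 -> p2) -> p3) -> p3) -> p3) -> p3) -> p2): 1 > 0.31, so result = 0.31
(((((((~p2 -> p2) -> p3) -> p3) -> p3) -> p3) -> p2) -> p2): 0.31 ≤ 0.31, so result = 1
((((((((~p2 -> p2) -> p3) -> p3) -> p3) -> p3) -> p2) -> p2) -> p3): 1 > 0.1, so result = 0.1
~p3: Gödel ¬ of 0.1 = 0 (operand ≠ 0)
(((((((((~p2 -> p2) -> p3) -> p3) -> p3) -> p3) -> p2) -> p2) -> p3) -> ~p3): 0.1 > 0, so result = 0
((((((((((~p2 -> p2) -> p3) -> p3) -> p3) -> p3) -> p2) -> p2) -> p3) -> ~p3) -> p1): 0 ≤ 0.83, so result = 1

1.00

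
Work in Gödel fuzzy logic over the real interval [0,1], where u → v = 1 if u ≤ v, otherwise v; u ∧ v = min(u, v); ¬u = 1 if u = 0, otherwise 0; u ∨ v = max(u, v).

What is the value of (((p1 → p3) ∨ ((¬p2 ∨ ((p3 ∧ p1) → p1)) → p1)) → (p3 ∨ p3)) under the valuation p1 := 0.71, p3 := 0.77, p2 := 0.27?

(p1 → p3): 0.71 ≤ 0.77, so result = 1
¬p2: Gödel ¬ of 0.27 = 0 (operand ≠ 0)
(p3 ∧ p1) = min(0.77, 0.71) = 0.71
((p3 ∧ p1) → p1): 0.71 ≤ 0.71, so result = 1
(¬p2 ∨ ((p3 ∧ p1) → p1)) = max(0, 1) = 1
((¬p2 ∨ ((p3 ∧ p1) → p1)) → p1): 1 > 0.71, so result = 0.71
((p1 → p3) ∨ ((¬p2 ∨ ((p3 ∧ p1) → p1)) → p1)) = max(1, 0.71) = 1
(p3 ∨ p3) = max(0.77, 0.77) = 0.77
(((p1 → p3) ∨ ((¬p2 ∨ ((p3 ∧ p1) → p1)) → p1)) → (p3 ∨ p3)): 1 > 0.77, so result = 0.77

0.77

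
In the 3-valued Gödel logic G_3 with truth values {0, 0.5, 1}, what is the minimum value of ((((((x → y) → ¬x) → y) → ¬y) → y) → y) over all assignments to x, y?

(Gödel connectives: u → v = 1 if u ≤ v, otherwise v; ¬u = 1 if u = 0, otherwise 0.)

0.50

The minimum is attained at x = 0, y = 0.5:
  (x → y): 0 ≤ 0.5, so result = 1
  ¬x: Gödel ¬ of 0 = 1 (operand is 0)
  ((x → y) → ¬x): 1 ≤ 1, so result = 1
  (((x → y) → ¬x) → y): 1 > 0.5, so result = 0.5
  ¬y: Gödel ¬ of 0.5 = 0 (operand ≠ 0)
  ((((x → y) → ¬x) → y) → ¬y): 0.5 > 0, so result = 0
  (((((x → y) → ¬x) → y) → ¬y) → y): 0 ≤ 0.5, so result = 1
  ((((((x → y) → ¬x) → y) → ¬y) → y) → y): 1 > 0.5, so result = 0.5
Checking all 9 assignments confirms none give a value below 0.50.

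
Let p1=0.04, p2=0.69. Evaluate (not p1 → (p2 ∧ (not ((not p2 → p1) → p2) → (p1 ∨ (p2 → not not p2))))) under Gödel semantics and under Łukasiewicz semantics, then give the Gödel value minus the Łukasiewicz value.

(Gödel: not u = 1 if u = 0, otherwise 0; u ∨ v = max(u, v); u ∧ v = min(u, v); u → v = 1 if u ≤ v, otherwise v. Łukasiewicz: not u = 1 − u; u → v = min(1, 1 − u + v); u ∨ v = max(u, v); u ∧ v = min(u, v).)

0.27

Gödel evaluation:
  not p1: Gödel ¬ of 0.04 = 0 (operand ≠ 0)
  not p2: Gödel ¬ of 0.69 = 0 (operand ≠ 0)
  (not p2 → p1): 0 ≤ 0.04, so result = 1
  ((not p2 → p1) → p2): 1 > 0.69, so result = 0.69
  not ((not p2 → p1) → p2): Gödel ¬ of 0.69 = 0 (operand ≠ 0)
  not p2: Gödel ¬ of 0.69 = 0 (operand ≠ 0)
  not not p2: Gödel ¬ of 0 = 1 (operand is 0)
  (p2 → not not p2): 0.69 ≤ 1, so result = 1
  (p1 ∨ (p2 → not not p2)) = max(0.04, 1) = 1
  (not ((not p2 → p1) → p2) → (p1 ∨ (p2 → not not p2))): 0 ≤ 1, so result = 1
  (p2 ∧ (not ((not p2 → p1) → p2) → (p1 ∨ (p2 → not not p2)))) = min(0.69, 1) = 0.69
  (not p1 → (p2 ∧ (not ((not p2 → p1) → p2) → (p1 ∨ (p2 → not not p2))))): 0 ≤ 0.69, so result = 1
  Gödel value = 1
Łukasiewicz evaluation:
  not p1: Łukasiewicz ¬ gives 1 − 0.04 = 0.96
  not p2: Łukasiewicz ¬ gives 1 − 0.69 = 0.31
  (not p2 → p1): min(1, 1 − 0.31 + 0.04) = 0.73
  ((not p2 → p1) → p2): min(1, 1 − 0.73 + 0.69) = 0.96
  not ((not p2 → p1) → p2): Łukasiewicz ¬ gives 1 − 0.96 = 0.04
  not p2: Łukasiewicz ¬ gives 1 − 0.69 = 0.31
  not not p2: Łukasiewicz ¬ gives 1 − 0.31 = 0.69
  (p2 → not not p2): min(1, 1 − 0.69 + 0.69) = 1
  (p1 ∨ (p2 → not not p2)) = max(0.04, 1) = 1
  (not ((not p2 → p1) → p2) → (p1 ∨ (p2 → not not p2))): min(1, 1 − 0.04 + 1) = 1
  (p2 ∧ (not ((not p2 → p1) → p2) → (p1 ∨ (p2 → not not p2)))) = min(0.69, 1) = 0.69
  (not p1 → (p2 ∧ (not ((not p2 → p1) → p2) → (p1 ∨ (p2 → not not p2))))): min(1, 1 − 0.96 + 0.69) = 0.73
  Łukasiewicz value = 0.73
Difference: 1 − 0.73 = 0.27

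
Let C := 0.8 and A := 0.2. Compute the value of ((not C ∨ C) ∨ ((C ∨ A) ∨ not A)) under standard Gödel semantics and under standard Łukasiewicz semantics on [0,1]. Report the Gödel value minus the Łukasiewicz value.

0.00

Gödel evaluation:
  not C: Gödel ¬ of 0.8 = 0 (operand ≠ 0)
  (not C ∨ C) = max(0, 0.8) = 0.8
  (C ∨ A) = max(0.8, 0.2) = 0.8
  not A: Gödel ¬ of 0.2 = 0 (operand ≠ 0)
  ((C ∨ A) ∨ not A) = max(0.8, 0) = 0.8
  ((not C ∨ C) ∨ ((C ∨ A) ∨ not A)) = max(0.8, 0.8) = 0.8
  Gödel value = 0.8
Łukasiewicz evaluation:
  not C: Łukasiewicz ¬ gives 1 − 0.8 = 0.2
  (not C ∨ C) = max(0.2, 0.8) = 0.8
  (C ∨ A) = max(0.8, 0.2) = 0.8
  not A: Łukasiewicz ¬ gives 1 − 0.2 = 0.8
  ((C ∨ A) ∨ not A) = max(0.8, 0.8) = 0.8
  ((not C ∨ C) ∨ ((C ∨ A) ∨ not A)) = max(0.8, 0.8) = 0.8
  Łukasiewicz value = 0.8
Difference: 0.8 − 0.8 = 0.00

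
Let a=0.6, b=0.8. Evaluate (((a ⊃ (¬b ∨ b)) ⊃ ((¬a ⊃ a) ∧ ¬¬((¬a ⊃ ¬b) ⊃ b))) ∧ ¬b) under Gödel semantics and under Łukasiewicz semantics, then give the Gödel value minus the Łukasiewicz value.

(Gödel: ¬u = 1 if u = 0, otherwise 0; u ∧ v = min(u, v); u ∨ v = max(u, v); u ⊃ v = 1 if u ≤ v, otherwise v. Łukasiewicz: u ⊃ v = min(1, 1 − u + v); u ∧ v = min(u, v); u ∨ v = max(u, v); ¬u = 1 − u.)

Gödel evaluation:
  ¬b: Gödel ¬ of 0.8 = 0 (operand ≠ 0)
  (¬b ∨ b) = max(0, 0.8) = 0.8
  (a ⊃ (¬b ∨ b)): 0.6 ≤ 0.8, so result = 1
  ¬a: Gödel ¬ of 0.6 = 0 (operand ≠ 0)
  (¬a ⊃ a): 0 ≤ 0.6, so result = 1
  ¬a: Gödel ¬ of 0.6 = 0 (operand ≠ 0)
  ¬b: Gödel ¬ of 0.8 = 0 (operand ≠ 0)
  (¬a ⊃ ¬b): 0 ≤ 0, so result = 1
  ((¬a ⊃ ¬b) ⊃ b): 1 > 0.8, so result = 0.8
  ¬((¬a ⊃ ¬b) ⊃ b): Gödel ¬ of 0.8 = 0 (operand ≠ 0)
  ¬¬((¬a ⊃ ¬b) ⊃ b): Gödel ¬ of 0 = 1 (operand is 0)
  ((¬a ⊃ a) ∧ ¬¬((¬a ⊃ ¬b) ⊃ b)) = min(1, 1) = 1
  ((a ⊃ (¬b ∨ b)) ⊃ ((¬a ⊃ a) ∧ ¬¬((¬a ⊃ ¬b) ⊃ b))): 1 ≤ 1, so result = 1
  ¬b: Gödel ¬ of 0.8 = 0 (operand ≠ 0)
  (((a ⊃ (¬b ∨ b)) ⊃ ((¬a ⊃ a) ∧ ¬¬((¬a ⊃ ¬b) ⊃ b))) ∧ ¬b) = min(1, 0) = 0
  Gödel value = 0
Łukasiewicz evaluation:
  ¬b: Łukasiewicz ¬ gives 1 − 0.8 = 0.2
  (¬b ∨ b) = max(0.2, 0.8) = 0.8
  (a ⊃ (¬b ∨ b)): min(1, 1 − 0.6 + 0.8) = 1
  ¬a: Łukasiewicz ¬ gives 1 − 0.6 = 0.4
  (¬a ⊃ a): min(1, 1 − 0.4 + 0.6) = 1
  ¬a: Łukasiewicz ¬ gives 1 − 0.6 = 0.4
  ¬b: Łukasiewicz ¬ gives 1 − 0.8 = 0.2
  (¬a ⊃ ¬b): min(1, 1 − 0.4 + 0.2) = 0.8
  ((¬a ⊃ ¬b) ⊃ b): min(1, 1 − 0.8 + 0.8) = 1
  ¬((¬a ⊃ ¬b) ⊃ b): Łukasiewicz ¬ gives 1 − 1 = 0
  ¬¬((¬a ⊃ ¬b) ⊃ b): Łukasiewicz ¬ gives 1 − 0 = 1
  ((¬a ⊃ a) ∧ ¬¬((¬a ⊃ ¬b) ⊃ b)) = min(1, 1) = 1
  ((a ⊃ (¬b ∨ b)) ⊃ ((¬a ⊃ a) ∧ ¬¬((¬a ⊃ ¬b) ⊃ b))): min(1, 1 − 1 + 1) = 1
  ¬b: Łukasiewicz ¬ gives 1 − 0.8 = 0.2
  (((a ⊃ (¬b ∨ b)) ⊃ ((¬a ⊃ a) ∧ ¬¬((¬a ⊃ ¬b) ⊃ b))) ∧ ¬b) = min(1, 0.2) = 0.2
  Łukasiewicz value = 0.2
Difference: 0 − 0.2 = -0.20

-0.20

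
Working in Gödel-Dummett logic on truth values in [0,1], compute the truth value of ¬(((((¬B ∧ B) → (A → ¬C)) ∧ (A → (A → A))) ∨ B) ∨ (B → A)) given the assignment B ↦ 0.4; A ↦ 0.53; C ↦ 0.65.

0.00

¬B: Gödel ¬ of 0.4 = 0 (operand ≠ 0)
(¬B ∧ B) = min(0, 0.4) = 0
¬C: Gödel ¬ of 0.65 = 0 (operand ≠ 0)
(A → ¬C): 0.53 > 0, so result = 0
((¬B ∧ B) → (A → ¬C)): 0 ≤ 0, so result = 1
(A → A): 0.53 ≤ 0.53, so result = 1
(A → (A → A)): 0.53 ≤ 1, so result = 1
(((¬B ∧ B) → (A → ¬C)) ∧ (A → (A → A))) = min(1, 1) = 1
((((¬B ∧ B) → (A → ¬C)) ∧ (A → (A → A))) ∨ B) = max(1, 0.4) = 1
(B → A): 0.4 ≤ 0.53, so result = 1
(((((¬B ∧ B) → (A → ¬C)) ∧ (A → (A → A))) ∨ B) ∨ (B → A)) = max(1, 1) = 1
¬(((((¬B ∧ B) → (A → ¬C)) ∧ (A → (A → A))) ∨ B) ∨ (B → A)): Gödel ¬ of 1 = 0 (operand ≠ 0)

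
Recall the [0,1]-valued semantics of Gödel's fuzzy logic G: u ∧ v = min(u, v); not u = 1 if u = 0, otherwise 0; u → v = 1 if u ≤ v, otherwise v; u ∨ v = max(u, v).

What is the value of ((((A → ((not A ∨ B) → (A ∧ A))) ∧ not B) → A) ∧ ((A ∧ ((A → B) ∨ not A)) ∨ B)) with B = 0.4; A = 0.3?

not A: Gödel ¬ of 0.3 = 0 (operand ≠ 0)
(not A ∨ B) = max(0, 0.4) = 0.4
(A ∧ A) = min(0.3, 0.3) = 0.3
((not A ∨ B) → (A ∧ A)): 0.4 > 0.3, so result = 0.3
(A → ((not A ∨ B) → (A ∧ A))): 0.3 ≤ 0.3, so result = 1
not B: Gödel ¬ of 0.4 = 0 (operand ≠ 0)
((A → ((not A ∨ B) → (A ∧ A))) ∧ not B) = min(1, 0) = 0
(((A → ((not A ∨ B) → (A ∧ A))) ∧ not B) → A): 0 ≤ 0.3, so result = 1
(A → B): 0.3 ≤ 0.4, so result = 1
not A: Gödel ¬ of 0.3 = 0 (operand ≠ 0)
((A → B) ∨ not A) = max(1, 0) = 1
(A ∧ ((A → B) ∨ not A)) = min(0.3, 1) = 0.3
((A ∧ ((A → B) ∨ not A)) ∨ B) = max(0.3, 0.4) = 0.4
((((A → ((not A ∨ B) → (A ∧ A))) ∧ not B) → A) ∧ ((A ∧ ((A → B) ∨ not A)) ∨ B)) = min(1, 0.4) = 0.4

0.40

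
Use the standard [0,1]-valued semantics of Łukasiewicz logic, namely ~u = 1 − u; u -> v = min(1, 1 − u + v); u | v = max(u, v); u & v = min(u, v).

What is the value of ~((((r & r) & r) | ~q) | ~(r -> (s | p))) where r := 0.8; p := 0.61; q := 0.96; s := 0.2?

(r & r) = min(0.8, 0.8) = 0.8
((r & r) & r) = min(0.8, 0.8) = 0.8
~q: Łukasiewicz ¬ gives 1 − 0.96 = 0.04
(((r & r) & r) | ~q) = max(0.8, 0.04) = 0.8
(s | p) = max(0.2, 0.61) = 0.61
(r -> (s | p)): min(1, 1 − 0.8 + 0.61) = 0.81
~(r -> (s | p)): Łukasiewicz ¬ gives 1 − 0.81 = 0.19
((((r & r) & r) | ~q) | ~(r -> (s | p))) = max(0.8, 0.19) = 0.8
~((((r & r) & r) | ~q) | ~(r -> (s | p))): Łukasiewicz ¬ gives 1 − 0.8 = 0.2

0.20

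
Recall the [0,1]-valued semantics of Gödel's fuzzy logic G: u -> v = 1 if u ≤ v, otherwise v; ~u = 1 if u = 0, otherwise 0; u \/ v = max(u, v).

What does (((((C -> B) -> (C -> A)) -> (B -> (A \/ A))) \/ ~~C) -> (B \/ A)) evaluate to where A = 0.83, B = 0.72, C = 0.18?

(C -> B): 0.18 ≤ 0.72, so result = 1
(C -> A): 0.18 ≤ 0.83, so result = 1
((C -> B) -> (C -> A)): 1 ≤ 1, so result = 1
(A \/ A) = max(0.83, 0.83) = 0.83
(B -> (A \/ A)): 0.72 ≤ 0.83, so result = 1
(((C -> B) -> (C -> A)) -> (B -> (A \/ A))): 1 ≤ 1, so result = 1
~C: Gödel ¬ of 0.18 = 0 (operand ≠ 0)
~~C: Gödel ¬ of 0 = 1 (operand is 0)
((((C -> B) -> (C -> A)) -> (B -> (A \/ A))) \/ ~~C) = max(1, 1) = 1
(B \/ A) = max(0.72, 0.83) = 0.83
(((((C -> B) -> (C -> A)) -> (B -> (A \/ A))) \/ ~~C) -> (B \/ A)): 1 > 0.83, so result = 0.83

0.83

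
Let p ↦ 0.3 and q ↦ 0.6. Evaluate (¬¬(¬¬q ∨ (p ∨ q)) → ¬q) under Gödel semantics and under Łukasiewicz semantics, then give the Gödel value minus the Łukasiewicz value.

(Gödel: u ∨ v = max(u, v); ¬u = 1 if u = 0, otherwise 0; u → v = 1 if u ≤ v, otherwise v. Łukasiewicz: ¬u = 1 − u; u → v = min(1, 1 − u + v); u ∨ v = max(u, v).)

Gödel evaluation:
  ¬q: Gödel ¬ of 0.6 = 0 (operand ≠ 0)
  ¬¬q: Gödel ¬ of 0 = 1 (operand is 0)
  (p ∨ q) = max(0.3, 0.6) = 0.6
  (¬¬q ∨ (p ∨ q)) = max(1, 0.6) = 1
  ¬(¬¬q ∨ (p ∨ q)): Gödel ¬ of 1 = 0 (operand ≠ 0)
  ¬¬(¬¬q ∨ (p ∨ q)): Gödel ¬ of 0 = 1 (operand is 0)
  ¬q: Gödel ¬ of 0.6 = 0 (operand ≠ 0)
  (¬¬(¬¬q ∨ (p ∨ q)) → ¬q): 1 > 0, so result = 0
  Gödel value = 0
Łukasiewicz evaluation:
  ¬q: Łukasiewicz ¬ gives 1 − 0.6 = 0.4
  ¬¬q: Łukasiewicz ¬ gives 1 − 0.4 = 0.6
  (p ∨ q) = max(0.3, 0.6) = 0.6
  (¬¬q ∨ (p ∨ q)) = max(0.6, 0.6) = 0.6
  ¬(¬¬q ∨ (p ∨ q)): Łukasiewicz ¬ gives 1 − 0.6 = 0.4
  ¬¬(¬¬q ∨ (p ∨ q)): Łukasiewicz ¬ gives 1 − 0.4 = 0.6
  ¬q: Łukasiewicz ¬ gives 1 − 0.6 = 0.4
  (¬¬(¬¬q ∨ (p ∨ q)) → ¬q): min(1, 1 − 0.6 + 0.4) = 0.8
  Łukasiewicz value = 0.8
Difference: 0 − 0.8 = -0.80

-0.80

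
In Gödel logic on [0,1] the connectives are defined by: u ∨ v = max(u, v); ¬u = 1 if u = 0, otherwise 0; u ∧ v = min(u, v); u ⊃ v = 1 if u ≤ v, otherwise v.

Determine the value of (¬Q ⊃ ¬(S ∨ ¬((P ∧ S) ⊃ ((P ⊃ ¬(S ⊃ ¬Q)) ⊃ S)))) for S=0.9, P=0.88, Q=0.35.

¬Q: Gödel ¬ of 0.35 = 0 (operand ≠ 0)
(P ∧ S) = min(0.88, 0.9) = 0.88
¬Q: Gödel ¬ of 0.35 = 0 (operand ≠ 0)
(S ⊃ ¬Q): 0.9 > 0, so result = 0
¬(S ⊃ ¬Q): Gödel ¬ of 0 = 1 (operand is 0)
(P ⊃ ¬(S ⊃ ¬Q)): 0.88 ≤ 1, so result = 1
((P ⊃ ¬(S ⊃ ¬Q)) ⊃ S): 1 > 0.9, so result = 0.9
((P ∧ S) ⊃ ((P ⊃ ¬(S ⊃ ¬Q)) ⊃ S)): 0.88 ≤ 0.9, so result = 1
¬((P ∧ S) ⊃ ((P ⊃ ¬(S ⊃ ¬Q)) ⊃ S)): Gödel ¬ of 1 = 0 (operand ≠ 0)
(S ∨ ¬((P ∧ S) ⊃ ((P ⊃ ¬(S ⊃ ¬Q)) ⊃ S))) = max(0.9, 0) = 0.9
¬(S ∨ ¬((P ∧ S) ⊃ ((P ⊃ ¬(S ⊃ ¬Q)) ⊃ S))): Gödel ¬ of 0.9 = 0 (operand ≠ 0)
(¬Q ⊃ ¬(S ∨ ¬((P ∧ S) ⊃ ((P ⊃ ¬(S ⊃ ¬Q)) ⊃ S)))): 0 ≤ 0, so result = 1

1.00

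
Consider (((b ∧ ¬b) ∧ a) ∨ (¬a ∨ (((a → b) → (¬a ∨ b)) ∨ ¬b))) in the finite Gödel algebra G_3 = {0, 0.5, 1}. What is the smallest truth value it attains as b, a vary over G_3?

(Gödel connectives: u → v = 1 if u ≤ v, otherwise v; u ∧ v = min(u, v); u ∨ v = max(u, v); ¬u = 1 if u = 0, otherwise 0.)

0.50

The minimum is attained at b = 0.5, a = 0.5:
  ¬b: Gödel ¬ of 0.5 = 0 (operand ≠ 0)
  (b ∧ ¬b) = min(0.5, 0) = 0
  ((b ∧ ¬b) ∧ a) = min(0, 0.5) = 0
  ¬a: Gödel ¬ of 0.5 = 0 (operand ≠ 0)
  (a → b): 0.5 ≤ 0.5, so result = 1
  ¬a: Gödel ¬ of 0.5 = 0 (operand ≠ 0)
  (¬a ∨ b) = max(0, 0.5) = 0.5
  ((a → b) → (¬a ∨ b)): 1 > 0.5, so result = 0.5
  ¬b: Gödel ¬ of 0.5 = 0 (operand ≠ 0)
  (((a → b) → (¬a ∨ b)) ∨ ¬b) = max(0.5, 0) = 0.5
  (¬a ∨ (((a → b) → (¬a ∨ b)) ∨ ¬b)) = max(0, 0.5) = 0.5
  (((b ∧ ¬b) ∧ a) ∨ (¬a ∨ (((a → b) → (¬a ∨ b)) ∨ ¬b))) = max(0, 0.5) = 0.5
Checking all 9 assignments confirms none give a value below 0.50.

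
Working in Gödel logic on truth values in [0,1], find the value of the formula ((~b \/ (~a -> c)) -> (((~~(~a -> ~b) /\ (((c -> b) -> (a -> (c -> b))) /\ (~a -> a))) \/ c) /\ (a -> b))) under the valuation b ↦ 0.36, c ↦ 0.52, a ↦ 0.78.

0.36

~b: Gödel ¬ of 0.36 = 0 (operand ≠ 0)
~a: Gödel ¬ of 0.78 = 0 (operand ≠ 0)
(~a -> c): 0 ≤ 0.52, so result = 1
(~b \/ (~a -> c)) = max(0, 1) = 1
~a: Gödel ¬ of 0.78 = 0 (operand ≠ 0)
~b: Gödel ¬ of 0.36 = 0 (operand ≠ 0)
(~a -> ~b): 0 ≤ 0, so result = 1
~(~a -> ~b): Gödel ¬ of 1 = 0 (operand ≠ 0)
~~(~a -> ~b): Gödel ¬ of 0 = 1 (operand is 0)
(c -> b): 0.52 > 0.36, so result = 0.36
(c -> b): 0.52 > 0.36, so result = 0.36
(a -> (c -> b)): 0.78 > 0.36, so result = 0.36
((c -> b) -> (a -> (c -> b))): 0.36 ≤ 0.36, so result = 1
~a: Gödel ¬ of 0.78 = 0 (operand ≠ 0)
(~a -> a): 0 ≤ 0.78, so result = 1
(((c -> b) -> (a -> (c -> b))) /\ (~a -> a)) = min(1, 1) = 1
(~~(~a -> ~b) /\ (((c -> b) -> (a -> (c -> b))) /\ (~a -> a))) = min(1, 1) = 1
((~~(~a -> ~b) /\ (((c -> b) -> (a -> (c -> b))) /\ (~a -> a))) \/ c) = max(1, 0.52) = 1
(a -> b): 0.78 > 0.36, so result = 0.36
(((~~(~a -> ~b) /\ (((c -> b) -> (a -> (c -> b))) /\ (~a -> a))) \/ c) /\ (a -> b)) = min(1, 0.36) = 0.36
((~b \/ (~a -> c)) -> (((~~(~a -> ~b) /\ (((c -> b) -> (a -> (c -> b))) /\ (~a -> a))) \/ c) /\ (a -> b))): 1 > 0.36, so result = 0.36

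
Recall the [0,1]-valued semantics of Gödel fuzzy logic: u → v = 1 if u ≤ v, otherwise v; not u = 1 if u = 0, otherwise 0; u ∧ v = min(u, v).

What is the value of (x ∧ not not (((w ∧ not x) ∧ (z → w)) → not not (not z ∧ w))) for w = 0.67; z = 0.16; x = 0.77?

not x: Gödel ¬ of 0.77 = 0 (operand ≠ 0)
(w ∧ not x) = min(0.67, 0) = 0
(z → w): 0.16 ≤ 0.67, so result = 1
((w ∧ not x) ∧ (z → w)) = min(0, 1) = 0
not z: Gödel ¬ of 0.16 = 0 (operand ≠ 0)
(not z ∧ w) = min(0, 0.67) = 0
not (not z ∧ w): Gödel ¬ of 0 = 1 (operand is 0)
not not (not z ∧ w): Gödel ¬ of 1 = 0 (operand ≠ 0)
(((w ∧ not x) ∧ (z → w)) → not not (not z ∧ w)): 0 ≤ 0, so result = 1
not (((w ∧ not x) ∧ (z → w)) → not not (not z ∧ w)): Gödel ¬ of 1 = 0 (operand ≠ 0)
not not (((w ∧ not x) ∧ (z → w)) → not not (not z ∧ w)): Gödel ¬ of 0 = 1 (operand is 0)
(x ∧ not not (((w ∧ not x) ∧ (z → w)) → not not (not z ∧ w))) = min(0.77, 1) = 0.77

0.77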